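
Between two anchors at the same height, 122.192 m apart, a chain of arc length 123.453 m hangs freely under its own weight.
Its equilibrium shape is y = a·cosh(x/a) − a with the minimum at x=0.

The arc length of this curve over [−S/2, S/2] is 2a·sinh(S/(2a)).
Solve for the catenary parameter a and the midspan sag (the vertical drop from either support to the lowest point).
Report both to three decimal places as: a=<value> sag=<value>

seed: a₀ = √(S³/(24(L−S))) = √(122.192³/(24·1.261)) = 245.527983
iter 1: u=0.248835  f(a)=+3.910e-03  f'(a)=-1.034e-02  a ← 245.527983 − (+3.910e-03/-1.034e-02) = 245.906267
iter 2: u=0.248452  f(a)=+9.054e-06  f'(a)=-1.029e-02  a ← 245.906267 − (+9.054e-06/-1.029e-02) = 245.907147
iter 3: u=0.248452  f(a)=+4.881e-11  f'(a)=-1.029e-02  a ← 245.907147 − (+4.881e-11/-1.029e-02) = 245.907147
iter 4: u=0.248452  f(a)=-1.421e-14  f'(a)=-1.029e-02  a ← 245.907147 − (-1.421e-14/-1.029e-02) = 245.907147
converged: |Δa| < 1e-12 after 4 iterations
sag = a·(cosh(S/(2a)) − 1) = 245.907147·(cosh(0.248452) − 1) = 7.628818
T_max/T_min = cosh(S/(2a)) = 1.031023

a=245.907 sag=7.629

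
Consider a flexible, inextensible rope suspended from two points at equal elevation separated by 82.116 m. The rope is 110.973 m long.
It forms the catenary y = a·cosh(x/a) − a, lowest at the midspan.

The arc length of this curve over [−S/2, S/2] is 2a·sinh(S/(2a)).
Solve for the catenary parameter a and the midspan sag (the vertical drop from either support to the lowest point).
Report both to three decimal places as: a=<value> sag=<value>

a=29.660 sag=33.257

seed: a₀ = √(S³/(24(L−S))) = √(82.116³/(24·28.857)) = 28.275511
iter 1: u=1.452069  f(a)=+3.200e+00  f'(a)=-2.505e+00  a ← 28.275511 − (+3.200e+00/-2.505e+00) = 29.552669
iter 2: u=1.389316  f(a)=+2.295e-01  f'(a)=-2.158e+00  a ← 29.552669 − (+2.295e-01/-2.158e+00) = 29.659064
iter 3: u=1.384332  f(a)=+1.383e-03  f'(a)=-2.132e+00  a ← 29.659064 − (+1.383e-03/-2.132e+00) = 29.659713
iter 4: u=1.384302  f(a)=+5.092e-08  f'(a)=-2.131e+00  a ← 29.659713 − (+5.092e-08/-2.131e+00) = 29.659713
iter 5: u=1.384302  f(a)=+0.000e+00  f'(a)=-2.131e+00  a ← 29.659713 − (+0.000e+00/-2.131e+00) = 29.659713
converged: |Δa| < 1e-12 after 5 iterations
sag = a·(cosh(S/(2a)) − 1) = 29.659713·(cosh(1.384302) − 1) = 33.256503
T_max/T_min = cosh(S/(2a)) = 2.121269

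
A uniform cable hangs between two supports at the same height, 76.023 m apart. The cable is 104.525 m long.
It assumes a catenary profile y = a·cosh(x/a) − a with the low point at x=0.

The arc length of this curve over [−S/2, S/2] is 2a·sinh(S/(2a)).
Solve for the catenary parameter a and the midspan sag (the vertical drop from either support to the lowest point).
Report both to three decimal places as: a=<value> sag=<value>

a=26.662 sag=32.009

seed: a₀ = √(S³/(24(L−S))) = √(76.023³/(24·28.502)) = 25.343945
iter 1: u=1.499826  f(a)=+3.383e+00  f'(a)=-2.798e+00  a ← 25.343945 − (+3.383e+00/-2.798e+00) = 26.553179
iter 2: u=1.431524  f(a)=+2.572e-01  f'(a)=-2.387e+00  a ← 26.553179 − (+2.572e-01/-2.387e+00) = 26.660924
iter 3: u=1.425738  f(a)=+1.757e-03  f'(a)=-2.354e+00  a ← 26.660924 − (+1.757e-03/-2.354e+00) = 26.661670
iter 4: u=1.425698  f(a)=+8.321e-08  f'(a)=-2.354e+00  a ← 26.661670 − (+8.321e-08/-2.354e+00) = 26.661670
iter 5: u=1.425698  f(a)=+2.842e-14  f'(a)=-2.354e+00  a ← 26.661670 − (+2.842e-14/-2.354e+00) = 26.661670
converged: |Δa| < 1e-12 after 5 iterations
sag = a·(cosh(S/(2a)) − 1) = 26.661670·(cosh(1.425698) − 1) = 32.008710
T_max/T_min = cosh(S/(2a)) = 2.200552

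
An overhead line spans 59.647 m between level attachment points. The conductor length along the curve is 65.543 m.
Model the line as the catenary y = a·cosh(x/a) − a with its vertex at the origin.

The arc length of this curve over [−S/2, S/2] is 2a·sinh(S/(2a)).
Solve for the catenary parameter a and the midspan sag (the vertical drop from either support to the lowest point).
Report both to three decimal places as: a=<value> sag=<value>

seed: a₀ = √(S³/(24(L−S))) = √(59.647³/(24·5.896)) = 38.725635
iter 1: u=0.770123  f(a)=+1.773e-01  f'(a)=-3.229e-01  a ← 38.725635 − (+1.773e-01/-3.229e-01) = 39.274740
iter 2: u=0.759356  f(a)=+3.842e-03  f'(a)=-3.091e-01  a ← 39.274740 − (+3.842e-03/-3.091e-01) = 39.287171
iter 3: u=0.759115  f(a)=+1.892e-06  f'(a)=-3.088e-01  a ← 39.287171 − (+1.892e-06/-3.088e-01) = 39.287177
iter 4: u=0.759115  f(a)=+4.547e-13  f'(a)=-3.088e-01  a ← 39.287177 − (+4.547e-13/-3.088e-01) = 39.287177
converged: |Δa| < 1e-12 after 4 iterations
sag = a·(cosh(S/(2a)) − 1) = 39.287177·(cosh(0.759115) − 1) = 11.873877
T_max/T_min = cosh(S/(2a)) = 1.302233

a=39.287 sag=11.874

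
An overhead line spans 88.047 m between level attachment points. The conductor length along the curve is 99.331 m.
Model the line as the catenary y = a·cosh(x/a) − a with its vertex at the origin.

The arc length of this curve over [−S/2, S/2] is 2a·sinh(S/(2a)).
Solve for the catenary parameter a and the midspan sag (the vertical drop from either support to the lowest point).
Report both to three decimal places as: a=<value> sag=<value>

seed: a₀ = √(S³/(24(L−S))) = √(88.047³/(24·11.284)) = 50.203580
iter 1: u=0.876900  f(a)=+4.419e-01  f'(a)=-4.851e-01  a ← 50.203580 − (+4.419e-01/-4.851e-01) = 51.114544
iter 2: u=0.861272  f(a)=+1.231e-02  f'(a)=-4.584e-01  a ← 51.114544 − (+1.231e-02/-4.584e-01) = 51.141409
iter 3: u=0.860819  f(a)=+1.017e-05  f'(a)=-4.576e-01  a ← 51.141409 − (+1.017e-05/-4.576e-01) = 51.141431
iter 4: u=0.860819  f(a)=+6.949e-12  f'(a)=-4.576e-01  a ← 51.141431 − (+6.949e-12/-4.576e-01) = 51.141431
converged: |Δa| < 1e-12 after 4 iterations
sag = a·(cosh(S/(2a)) − 1) = 51.141431·(cosh(0.860819) − 1) = 20.147473
T_max/T_min = cosh(S/(2a)) = 1.393956

a=51.141 sag=20.147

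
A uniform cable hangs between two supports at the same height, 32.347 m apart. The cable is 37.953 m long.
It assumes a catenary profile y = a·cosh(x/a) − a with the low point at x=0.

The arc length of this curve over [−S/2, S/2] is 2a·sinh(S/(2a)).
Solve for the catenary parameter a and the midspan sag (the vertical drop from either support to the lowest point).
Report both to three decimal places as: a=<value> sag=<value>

seed: a₀ = √(S³/(24(L−S))) = √(32.347³/(24·5.606)) = 15.860572
iter 1: u=1.019730  f(a)=+2.988e-01  f'(a)=-7.832e-01  a ← 15.860572 − (+2.988e-01/-7.832e-01) = 16.242072
iter 2: u=0.995778  f(a)=+1.112e-02  f'(a)=-7.259e-01  a ← 16.242072 − (+1.112e-02/-7.259e-01) = 16.257391
iter 3: u=0.994840  f(a)=+1.672e-05  f'(a)=-7.237e-01  a ← 16.257391 − (+1.672e-05/-7.237e-01) = 16.257415
iter 4: u=0.994838  f(a)=+3.794e-11  f'(a)=-7.237e-01  a ← 16.257415 − (+3.794e-11/-7.237e-01) = 16.257415
iter 5: u=0.994838  f(a)=-7.105e-15  f'(a)=-7.237e-01  a ← 16.257415 − (-7.105e-15/-7.237e-01) = 16.257415
converged: |Δa| < 1e-12 after 5 iterations
sag = a·(cosh(S/(2a)) − 1) = 16.257415·(cosh(0.994838) − 1) = 8.730804
T_max/T_min = cosh(S/(2a)) = 1.537035

a=16.257 sag=8.731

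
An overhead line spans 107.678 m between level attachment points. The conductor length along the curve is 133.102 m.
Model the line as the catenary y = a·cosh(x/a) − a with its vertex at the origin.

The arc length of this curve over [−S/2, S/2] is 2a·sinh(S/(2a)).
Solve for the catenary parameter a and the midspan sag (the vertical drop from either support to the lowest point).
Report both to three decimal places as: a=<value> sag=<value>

seed: a₀ = √(S³/(24(L−S))) = √(107.678³/(24·25.424)) = 45.233783
iter 1: u=1.190239  f(a)=+1.863e+00  f'(a)=-1.292e+00  a ← 45.233783 − (+1.863e+00/-1.292e+00) = 46.676001
iter 2: u=1.153462  f(a)=+9.280e-02  f'(a)=-1.166e+00  a ← 46.676001 − (+9.280e-02/-1.166e+00) = 46.755601
iter 3: u=1.151498  f(a)=+2.570e-04  f'(a)=-1.159e+00  a ← 46.755601 − (+2.570e-04/-1.159e+00) = 46.755823
iter 4: u=1.151493  f(a)=+1.984e-09  f'(a)=-1.159e+00  a ← 46.755823 − (+1.984e-09/-1.159e+00) = 46.755823
iter 5: u=1.151493  f(a)=-2.842e-14  f'(a)=-1.159e+00  a ← 46.755823 − (-2.842e-14/-1.159e+00) = 46.755823
converged: |Δa| < 1e-12 after 5 iterations
sag = a·(cosh(S/(2a)) − 1) = 46.755823·(cosh(1.151493) − 1) = 34.577704
T_max/T_min = cosh(S/(2a)) = 1.739538

a=46.756 sag=34.578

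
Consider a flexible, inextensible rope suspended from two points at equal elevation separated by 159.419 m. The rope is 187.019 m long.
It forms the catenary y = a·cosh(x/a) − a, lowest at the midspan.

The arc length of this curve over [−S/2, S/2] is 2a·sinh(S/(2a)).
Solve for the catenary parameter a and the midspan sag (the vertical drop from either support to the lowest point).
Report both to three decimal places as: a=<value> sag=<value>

seed: a₀ = √(S³/(24(L−S))) = √(159.419³/(24·27.600)) = 78.207780
iter 1: u=1.019202  f(a)=+1.469e+00  f'(a)=-7.819e-01  a ← 78.207780 − (+1.469e+00/-7.819e-01) = 80.087139
iter 2: u=0.995285  f(a)=+5.464e-02  f'(a)=-7.247e-01  a ← 80.087139 − (+5.464e-02/-7.247e-01) = 80.162527
iter 3: u=0.994349  f(a)=+8.199e-05  f'(a)=-7.226e-01  a ← 80.162527 − (+8.199e-05/-7.226e-01) = 80.162640
iter 4: u=0.994347  f(a)=+1.852e-10  f'(a)=-7.226e-01  a ← 80.162640 − (+1.852e-10/-7.226e-01) = 80.162640
iter 5: u=0.994347  f(a)=+0.000e+00  f'(a)=-7.226e-01  a ← 80.162640 − (+0.000e+00/-7.226e-01) = 80.162640
converged: |Δa| < 1e-12 after 5 iterations
sag = a·(cosh(S/(2a)) − 1) = 80.162640·(cosh(0.994347) − 1) = 43.004220
T_max/T_min = cosh(S/(2a)) = 1.536462

a=80.163 sag=43.004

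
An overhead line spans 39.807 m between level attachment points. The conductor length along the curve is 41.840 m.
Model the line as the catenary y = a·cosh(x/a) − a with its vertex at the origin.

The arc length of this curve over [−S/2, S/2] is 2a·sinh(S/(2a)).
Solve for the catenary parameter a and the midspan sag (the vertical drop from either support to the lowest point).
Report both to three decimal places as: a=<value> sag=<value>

seed: a₀ = √(S³/(24(L−S))) = √(39.807³/(24·2.033)) = 35.955461
iter 1: u=0.553560  f(a)=+3.138e-02  f'(a)=-1.166e-01  a ← 35.955461 − (+3.138e-02/-1.166e-01) = 36.224586
iter 2: u=0.549447  f(a)=+3.558e-04  f'(a)=-1.140e-01  a ← 36.224586 − (+3.558e-04/-1.140e-01) = 36.227708
iter 3: u=0.549400  f(a)=+4.691e-08  f'(a)=-1.139e-01  a ← 36.227708 − (+4.691e-08/-1.139e-01) = 36.227709
iter 4: u=0.549400  f(a)=-7.105e-15  f'(a)=-1.139e-01  a ← 36.227709 − (-7.105e-15/-1.139e-01) = 36.227709
converged: |Δa| < 1e-12 after 4 iterations
sag = a·(cosh(S/(2a)) − 1) = 36.227709·(cosh(0.549400) − 1) = 5.606407
T_max/T_min = cosh(S/(2a)) = 1.154755

a=36.228 sag=5.606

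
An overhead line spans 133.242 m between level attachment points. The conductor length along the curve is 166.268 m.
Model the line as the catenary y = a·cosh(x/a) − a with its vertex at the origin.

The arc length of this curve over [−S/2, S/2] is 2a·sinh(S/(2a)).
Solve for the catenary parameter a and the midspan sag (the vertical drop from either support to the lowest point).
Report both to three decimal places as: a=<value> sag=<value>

a=56.555 sag=43.992

seed: a₀ = √(S³/(24(L−S))) = √(133.242³/(24·33.026)) = 54.629611
iter 1: u=1.219503  f(a)=+2.545e+00  f'(a)=-1.399e+00  a ← 54.629611 − (+2.545e+00/-1.399e+00) = 56.448826
iter 2: u=1.180202  f(a)=+1.326e-01  f'(a)=-1.256e+00  a ← 56.448826 − (+1.326e-01/-1.256e+00) = 56.554396
iter 3: u=1.177999  f(a)=+4.042e-04  f'(a)=-1.249e+00  a ← 56.554396 − (+4.042e-04/-1.249e+00) = 56.554719
iter 4: u=1.177992  f(a)=+3.779e-09  f'(a)=-1.249e+00  a ← 56.554719 − (+3.779e-09/-1.249e+00) = 56.554719
iter 5: u=1.177992  f(a)=+0.000e+00  f'(a)=-1.249e+00  a ← 56.554719 − (+0.000e+00/-1.249e+00) = 56.554719
converged: |Δa| < 1e-12 after 5 iterations
sag = a·(cosh(S/(2a)) − 1) = 56.554719·(cosh(1.177992) − 1) = 43.992276
T_max/T_min = cosh(S/(2a)) = 1.777871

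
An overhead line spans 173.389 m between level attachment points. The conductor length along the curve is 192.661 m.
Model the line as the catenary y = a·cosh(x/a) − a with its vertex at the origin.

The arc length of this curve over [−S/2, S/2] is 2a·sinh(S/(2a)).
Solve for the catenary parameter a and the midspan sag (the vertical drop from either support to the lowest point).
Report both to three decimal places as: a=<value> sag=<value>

a=107.887 sag=36.748

seed: a₀ = √(S³/(24(L−S))) = √(173.389³/(24·19.272)) = 106.160584
iter 1: u=0.816635  f(a)=+6.529e-01  f'(a)=-3.879e-01  a ← 106.160584 − (+6.529e-01/-3.879e-01) = 107.843927
iter 2: u=0.803889  f(a)=+1.585e-02  f'(a)=-3.692e-01  a ← 107.843927 − (+1.585e-02/-3.692e-01) = 107.886863
iter 3: u=0.803569  f(a)=+9.863e-06  f'(a)=-3.688e-01  a ← 107.886863 − (+9.863e-06/-3.688e-01) = 107.886890
iter 4: u=0.803568  f(a)=+3.865e-12  f'(a)=-3.688e-01  a ← 107.886890 − (+3.865e-12/-3.688e-01) = 107.886890
converged: |Δa| < 1e-12 after 4 iterations
sag = a·(cosh(S/(2a)) − 1) = 107.886890·(cosh(0.803568) − 1) = 36.747637
T_max/T_min = cosh(S/(2a)) = 1.340613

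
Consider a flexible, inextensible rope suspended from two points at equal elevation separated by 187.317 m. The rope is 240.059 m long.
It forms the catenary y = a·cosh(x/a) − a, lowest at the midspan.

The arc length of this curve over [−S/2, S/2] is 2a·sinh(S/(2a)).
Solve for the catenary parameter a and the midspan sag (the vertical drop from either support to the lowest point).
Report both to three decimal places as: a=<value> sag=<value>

seed: a₀ = √(S³/(24(L−S))) = √(187.317³/(24·52.742)) = 72.057945
iter 1: u=1.299766  f(a)=+4.639e+00  f'(a)=-1.727e+00  a ← 72.057945 − (+4.639e+00/-1.727e+00) = 74.744508
iter 2: u=1.253049  f(a)=+2.720e-01  f'(a)=-1.529e+00  a ← 74.744508 − (+2.720e-01/-1.529e+00) = 74.922369
iter 3: u=1.250074  f(a)=+1.065e-03  f'(a)=-1.518e+00  a ← 74.922369 − (+1.065e-03/-1.518e+00) = 74.923071
iter 4: u=1.250062  f(a)=+1.644e-08  f'(a)=-1.517e+00  a ← 74.923071 − (+1.644e-08/-1.517e+00) = 74.923071
iter 5: u=1.250062  f(a)=+0.000e+00  f'(a)=-1.517e+00  a ← 74.923071 − (+0.000e+00/-1.517e+00) = 74.923071
converged: |Δa| < 1e-12 after 5 iterations
sag = a·(cosh(S/(2a)) − 1) = 74.923071·(cosh(1.250062) − 1) = 66.570913
T_max/T_min = cosh(S/(2a)) = 1.888524

a=74.923 sag=66.571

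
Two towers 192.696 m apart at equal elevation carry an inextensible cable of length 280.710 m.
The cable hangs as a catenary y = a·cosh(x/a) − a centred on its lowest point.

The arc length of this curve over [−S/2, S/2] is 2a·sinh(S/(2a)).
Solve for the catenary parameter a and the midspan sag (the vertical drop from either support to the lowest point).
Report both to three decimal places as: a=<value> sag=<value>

a=61.832 sag=91.539

seed: a₀ = √(S³/(24(L−S))) = √(192.696³/(24·88.014)) = 58.200612
iter 1: u=1.655447  f(a)=+1.288e+01  f'(a)=-3.939e+00  a ← 58.200612 − (+1.288e+01/-3.939e+00) = 61.470123
iter 2: u=1.567396  f(a)=+1.165e+00  f'(a)=-3.256e+00  a ← 61.470123 − (+1.165e+00/-3.256e+00) = 61.827905
iter 3: u=1.558325  f(a)=+1.162e-02  f'(a)=-3.191e+00  a ← 61.827905 − (+1.162e-02/-3.191e+00) = 61.831548
iter 4: u=1.558234  f(a)=+1.183e-06  f'(a)=-3.190e+00  a ← 61.831548 − (+1.183e-06/-3.190e+00) = 61.831548
iter 5: u=1.558234  f(a)=+0.000e+00  f'(a)=-3.190e+00  a ← 61.831548 − (+0.000e+00/-3.190e+00) = 61.831548
converged: |Δa| < 1e-12 after 5 iterations
sag = a·(cosh(S/(2a)) − 1) = 61.831548·(cosh(1.558234) − 1) = 91.539461
T_max/T_min = cosh(S/(2a)) = 2.480465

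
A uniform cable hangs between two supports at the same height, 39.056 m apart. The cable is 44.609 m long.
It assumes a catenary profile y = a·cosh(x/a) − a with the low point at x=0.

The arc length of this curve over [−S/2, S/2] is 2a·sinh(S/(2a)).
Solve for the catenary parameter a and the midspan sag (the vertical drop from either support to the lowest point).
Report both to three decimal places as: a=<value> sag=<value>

a=21.580 sag=9.455

seed: a₀ = √(S³/(24(L−S))) = √(39.056³/(24·5.553)) = 21.142785
iter 1: u=0.923625  f(a)=+2.417e-01  f'(a)=-5.715e-01  a ← 21.142785 − (+2.417e-01/-5.715e-01) = 21.565766
iter 2: u=0.905509  f(a)=+7.445e-03  f'(a)=-5.368e-01  a ← 21.565766 − (+7.445e-03/-5.368e-01) = 21.579635
iter 3: u=0.904927  f(a)=+7.558e-06  f'(a)=-5.357e-01  a ← 21.579635 − (+7.558e-06/-5.357e-01) = 21.579649
iter 4: u=0.904927  f(a)=+7.809e-12  f'(a)=-5.357e-01  a ← 21.579649 − (+7.809e-12/-5.357e-01) = 21.579649
converged: |Δa| < 1e-12 after 4 iterations
sag = a·(cosh(S/(2a)) − 1) = 21.579649·(cosh(0.904927) − 1) = 9.455363
T_max/T_min = cosh(S/(2a)) = 1.438161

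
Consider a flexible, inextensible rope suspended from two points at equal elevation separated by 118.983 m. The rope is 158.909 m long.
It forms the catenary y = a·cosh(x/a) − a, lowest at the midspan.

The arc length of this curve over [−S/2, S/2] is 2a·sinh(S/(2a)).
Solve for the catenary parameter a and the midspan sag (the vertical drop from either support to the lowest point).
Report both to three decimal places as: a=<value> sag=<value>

seed: a₀ = √(S³/(24(L−S))) = √(118.983³/(24·39.926)) = 41.927006
iter 1: u=1.418930  f(a)=+4.217e+00  f'(a)=-2.317e+00  a ← 41.927006 − (+4.217e+00/-2.317e+00) = 43.747514
iter 2: u=1.359883  f(a)=+2.902e-01  f'(a)=-2.008e+00  a ← 43.747514 − (+2.902e-01/-2.008e+00) = 43.892074
iter 3: u=1.355404  f(a)=+1.599e-03  f'(a)=-1.986e+00  a ← 43.892074 − (+1.599e-03/-1.986e+00) = 43.892879
iter 4: u=1.355379  f(a)=+4.915e-08  f'(a)=-1.986e+00  a ← 43.892879 − (+4.915e-08/-1.986e+00) = 43.892879
iter 5: u=1.355379  f(a)=+0.000e+00  f'(a)=-1.986e+00  a ← 43.892879 − (+0.000e+00/-1.986e+00) = 43.892879
converged: |Δa| < 1e-12 after 5 iterations
sag = a·(cosh(S/(2a)) − 1) = 43.892879·(cosh(1.355379) − 1) = 46.879377
T_max/T_min = cosh(S/(2a)) = 2.068041

a=43.893 sag=46.879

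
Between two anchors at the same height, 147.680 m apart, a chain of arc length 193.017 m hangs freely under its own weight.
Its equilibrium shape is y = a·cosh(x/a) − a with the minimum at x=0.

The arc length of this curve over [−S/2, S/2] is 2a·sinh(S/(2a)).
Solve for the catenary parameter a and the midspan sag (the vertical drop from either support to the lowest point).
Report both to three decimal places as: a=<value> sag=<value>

seed: a₀ = √(S³/(24(L−S))) = √(147.680³/(24·45.337)) = 54.406466
iter 1: u=1.357192  f(a)=+4.363e+00  f'(a)=-1.994e+00  a ← 54.406466 − (+4.363e+00/-1.994e+00) = 56.594175
iter 2: u=1.304728  f(a)=+2.770e-01  f'(a)=-1.749e+00  a ← 56.594175 − (+2.770e-01/-1.749e+00) = 56.752579
iter 3: u=1.301086  f(a)=+1.283e-03  f'(a)=-1.732e+00  a ← 56.752579 − (+1.283e-03/-1.732e+00) = 56.753320
iter 4: u=1.301069  f(a)=+2.784e-08  f'(a)=-1.732e+00  a ← 56.753320 − (+2.784e-08/-1.732e+00) = 56.753320
iter 5: u=1.301069  f(a)=+0.000e+00  f'(a)=-1.732e+00  a ← 56.753320 − (+0.000e+00/-1.732e+00) = 56.753320
converged: |Δa| < 1e-12 after 5 iterations
sag = a·(cosh(S/(2a)) − 1) = 56.753320·(cosh(1.301069) − 1) = 55.205735
T_max/T_min = cosh(S/(2a)) = 1.972731

a=56.753 sag=55.206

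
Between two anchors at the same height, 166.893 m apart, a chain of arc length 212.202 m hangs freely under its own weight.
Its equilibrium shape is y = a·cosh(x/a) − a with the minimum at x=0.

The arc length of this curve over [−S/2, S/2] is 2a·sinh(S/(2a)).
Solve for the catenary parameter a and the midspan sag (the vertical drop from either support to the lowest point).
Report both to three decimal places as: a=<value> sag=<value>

seed: a₀ = √(S³/(24(L−S))) = √(166.893³/(24·45.309)) = 65.382169
iter 1: u=1.276288  f(a)=+3.837e+00  f'(a)=-1.625e+00  a ← 65.382169 − (+3.837e+00/-1.625e+00) = 67.742770
iter 2: u=1.231814  f(a)=+2.176e-01  f'(a)=-1.446e+00  a ← 67.742770 − (+2.176e-01/-1.446e+00) = 67.893267
iter 3: u=1.229084  f(a)=+7.928e-04  f'(a)=-1.435e+00  a ← 67.893267 − (+7.928e-04/-1.435e+00) = 67.893819
iter 4: u=1.229074  f(a)=+1.061e-08  f'(a)=-1.435e+00  a ← 67.893819 − (+1.061e-08/-1.435e+00) = 67.893819
iter 5: u=1.229074  f(a)=+5.684e-14  f'(a)=-1.435e+00  a ← 67.893819 − (+5.684e-14/-1.435e+00) = 67.893819
converged: |Δa| < 1e-12 after 5 iterations
sag = a·(cosh(S/(2a)) − 1) = 67.893819·(cosh(1.229074) − 1) = 58.070433
T_max/T_min = cosh(S/(2a)) = 1.855313

a=67.894 sag=58.070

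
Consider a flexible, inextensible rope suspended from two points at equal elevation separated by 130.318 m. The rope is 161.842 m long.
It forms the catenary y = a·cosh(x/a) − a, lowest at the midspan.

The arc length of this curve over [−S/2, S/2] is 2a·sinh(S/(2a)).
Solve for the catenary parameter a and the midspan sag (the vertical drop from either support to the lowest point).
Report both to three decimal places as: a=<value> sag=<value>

seed: a₀ = √(S³/(24(L−S))) = √(130.318³/(24·31.524)) = 54.085435
iter 1: u=1.204742  f(a)=+2.368e+00  f'(a)=-1.344e+00  a ← 54.085435 − (+2.368e+00/-1.344e+00) = 55.847732
iter 2: u=1.166726  f(a)=+1.207e-01  f'(a)=-1.210e+00  a ← 55.847732 − (+1.207e-01/-1.210e+00) = 55.947460
iter 3: u=1.164646  f(a)=+3.506e-04  f'(a)=-1.203e+00  a ← 55.947460 − (+3.506e-04/-1.203e+00) = 55.947751
iter 4: u=1.164640  f(a)=+2.978e-09  f'(a)=-1.203e+00  a ← 55.947751 − (+2.978e-09/-1.203e+00) = 55.947751
iter 5: u=1.164640  f(a)=+0.000e+00  f'(a)=-1.203e+00  a ← 55.947751 − (+0.000e+00/-1.203e+00) = 55.947751
converged: |Δa| < 1e-12 after 5 iterations
sag = a·(cosh(S/(2a)) − 1) = 55.947751·(cosh(1.164640) − 1) = 42.430900
T_max/T_min = cosh(S/(2a)) = 1.758402

a=55.948 sag=42.431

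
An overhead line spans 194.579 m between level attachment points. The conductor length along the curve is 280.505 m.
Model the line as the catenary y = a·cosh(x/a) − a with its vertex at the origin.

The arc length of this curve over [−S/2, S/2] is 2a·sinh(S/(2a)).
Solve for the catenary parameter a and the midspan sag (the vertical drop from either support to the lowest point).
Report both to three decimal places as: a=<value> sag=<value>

a=63.384 sag=90.526

seed: a₀ = √(S³/(24(L−S))) = √(194.579³/(24·85.926)) = 59.769006
iter 1: u=1.627758  f(a)=+1.213e+01  f'(a)=-3.713e+00  a ← 59.769006 − (+1.213e+01/-3.713e+00) = 63.035692
iter 2: u=1.543403  f(a)=+1.065e+00  f'(a)=-3.087e+00  a ← 63.035692 − (+1.065e+00/-3.087e+00) = 63.380822
iter 3: u=1.534999  f(a)=+9.968e-03  f'(a)=-3.029e+00  a ← 63.380822 − (+9.968e-03/-3.029e+00) = 63.384113
iter 4: u=1.534919  f(a)=+8.907e-07  f'(a)=-3.029e+00  a ← 63.384113 − (+8.907e-07/-3.029e+00) = 63.384113
iter 5: u=1.534919  f(a)=+0.000e+00  f'(a)=-3.029e+00  a ← 63.384113 − (+0.000e+00/-3.029e+00) = 63.384113
converged: |Δa| < 1e-12 after 5 iterations
sag = a·(cosh(S/(2a)) − 1) = 63.384113·(cosh(1.534919) − 1) = 90.525957
T_max/T_min = cosh(S/(2a)) = 2.428212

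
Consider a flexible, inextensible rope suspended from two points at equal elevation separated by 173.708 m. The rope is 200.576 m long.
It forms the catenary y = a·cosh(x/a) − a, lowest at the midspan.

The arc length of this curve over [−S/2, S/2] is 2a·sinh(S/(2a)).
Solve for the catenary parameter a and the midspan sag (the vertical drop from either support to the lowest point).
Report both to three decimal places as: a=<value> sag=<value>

a=92.180 sag=44.036

seed: a₀ = √(S³/(24(L−S))) = √(173.708³/(24·26.868)) = 90.158451
iter 1: u=0.963348  f(a)=+1.275e+00  f'(a)=-6.532e-01  a ← 90.158451 − (+1.275e+00/-6.532e-01) = 92.109835
iter 2: u=0.942939  f(a)=+4.256e-02  f'(a)=-6.102e-01  a ← 92.109835 − (+4.256e-02/-6.102e-01) = 92.179575
iter 3: u=0.942226  f(a)=+5.107e-05  f'(a)=-6.088e-01  a ← 92.179575 − (+5.107e-05/-6.088e-01) = 92.179658
iter 4: u=0.942225  f(a)=+7.370e-11  f'(a)=-6.088e-01  a ← 92.179658 − (+7.370e-11/-6.088e-01) = 92.179658
iter 5: u=0.942225  f(a)=+2.842e-14  f'(a)=-6.088e-01  a ← 92.179658 − (+2.842e-14/-6.088e-01) = 92.179658
converged: |Δa| < 1e-12 after 5 iterations
sag = a·(cosh(S/(2a)) − 1) = 92.179658·(cosh(0.942225) − 1) = 44.036245
T_max/T_min = cosh(S/(2a)) = 1.477722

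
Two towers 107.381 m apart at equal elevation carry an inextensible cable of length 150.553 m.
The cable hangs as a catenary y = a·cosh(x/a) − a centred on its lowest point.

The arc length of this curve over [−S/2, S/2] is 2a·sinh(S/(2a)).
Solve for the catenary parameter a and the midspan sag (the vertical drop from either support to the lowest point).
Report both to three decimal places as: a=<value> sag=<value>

a=36.486 sag=47.166

seed: a₀ = √(S³/(24(L−S))) = √(107.381³/(24·43.172)) = 34.568813
iter 1: u=1.553149  f(a)=+5.516e+00  f'(a)=-3.155e+00  a ← 34.568813 − (+5.516e+00/-3.155e+00) = 36.317533
iter 2: u=1.478363  f(a)=+4.462e-01  f'(a)=-2.663e+00  a ← 36.317533 − (+4.462e-01/-2.663e+00) = 36.485093
iter 3: u=1.471574  f(a)=+3.488e-03  f'(a)=-2.622e+00  a ← 36.485093 − (+3.488e-03/-2.622e+00) = 36.486423
iter 4: u=1.471520  f(a)=+2.167e-07  f'(a)=-2.621e+00  a ← 36.486423 − (+2.167e-07/-2.621e+00) = 36.486423
iter 5: u=1.471520  f(a)=+2.842e-14  f'(a)=-2.621e+00  a ← 36.486423 − (+2.842e-14/-2.621e+00) = 36.486423
converged: |Δa| < 1e-12 after 5 iterations
sag = a·(cosh(S/(2a)) − 1) = 36.486423·(cosh(1.471520) − 1) = 47.166494
T_max/T_min = cosh(S/(2a)) = 2.292714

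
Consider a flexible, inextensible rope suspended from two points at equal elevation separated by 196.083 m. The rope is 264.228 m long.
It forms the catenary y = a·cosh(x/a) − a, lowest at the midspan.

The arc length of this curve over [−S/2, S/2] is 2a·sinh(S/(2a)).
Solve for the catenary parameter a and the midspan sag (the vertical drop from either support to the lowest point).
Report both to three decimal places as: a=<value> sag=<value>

seed: a₀ = √(S³/(24(L−S))) = √(196.083³/(24·68.145)) = 67.894922
iter 1: u=1.444018  f(a)=+7.468e+00  f'(a)=-2.458e+00  a ← 67.894922 − (+7.468e+00/-2.458e+00) = 70.932699
iter 2: u=1.382176  f(a)=+5.304e-01  f'(a)=-2.120e+00  a ← 70.932699 − (+5.304e-01/-2.120e+00) = 71.182859
iter 3: u=1.377319  f(a)=+3.129e-03  f'(a)=-2.095e+00  a ← 71.182859 − (+3.129e-03/-2.095e+00) = 71.184352
iter 4: u=1.377290  f(a)=+1.103e-07  f'(a)=-2.095e+00  a ← 71.184352 − (+1.103e-07/-2.095e+00) = 71.184352
iter 5: u=1.377290  f(a)=+0.000e+00  f'(a)=-2.095e+00  a ← 71.184352 − (+0.000e+00/-2.095e+00) = 71.184352
converged: |Δa| < 1e-12 after 5 iterations
sag = a·(cosh(S/(2a)) − 1) = 71.184352·(cosh(1.377290) − 1) = 78.886701
T_max/T_min = cosh(S/(2a)) = 2.108203

a=71.184 sag=78.887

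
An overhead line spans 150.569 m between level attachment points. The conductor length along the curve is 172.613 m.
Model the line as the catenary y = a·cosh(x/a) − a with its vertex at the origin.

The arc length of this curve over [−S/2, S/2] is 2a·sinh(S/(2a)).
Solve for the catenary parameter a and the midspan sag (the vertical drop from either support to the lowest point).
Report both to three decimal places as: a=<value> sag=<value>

a=82.033 sag=37.039

seed: a₀ = √(S³/(24(L−S))) = √(150.569³/(24·22.044)) = 80.325332
iter 1: u=0.937245  f(a)=+9.887e-01  f'(a)=-5.986e-01  a ← 80.325332 − (+9.887e-01/-5.986e-01) = 81.976969
iter 2: u=0.918362  f(a)=+3.132e-02  f'(a)=-5.612e-01  a ← 81.976969 − (+3.132e-02/-5.612e-01) = 82.032769
iter 3: u=0.917737  f(a)=+3.370e-05  f'(a)=-5.600e-01  a ← 82.032769 − (+3.370e-05/-5.600e-01) = 82.032830
iter 4: u=0.917736  f(a)=+3.914e-11  f'(a)=-5.600e-01  a ← 82.032830 − (+3.914e-11/-5.600e-01) = 82.032830
converged: |Δa| < 1e-12 after 4 iterations
sag = a·(cosh(S/(2a)) − 1) = 82.032830·(cosh(0.917736) − 1) = 37.039405
T_max/T_min = cosh(S/(2a)) = 1.451519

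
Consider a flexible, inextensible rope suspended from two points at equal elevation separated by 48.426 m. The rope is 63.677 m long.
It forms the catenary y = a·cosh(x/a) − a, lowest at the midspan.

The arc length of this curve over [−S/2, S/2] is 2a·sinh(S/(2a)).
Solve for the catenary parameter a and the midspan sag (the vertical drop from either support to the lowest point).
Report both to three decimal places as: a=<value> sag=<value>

a=18.392 sag=18.377

seed: a₀ = √(S³/(24(L−S))) = √(48.426³/(24·15.251)) = 17.614208
iter 1: u=1.374629  f(a)=+1.507e+00  f'(a)=-2.082e+00  a ← 17.614208 − (+1.507e+00/-2.082e+00) = 18.338344
iter 2: u=1.320348  f(a)=+9.795e-02  f'(a)=-1.819e+00  a ← 18.338344 − (+9.795e-02/-1.819e+00) = 18.392182
iter 3: u=1.316483  f(a)=+4.770e-04  f'(a)=-1.802e+00  a ← 18.392182 − (+4.770e-04/-1.802e+00) = 18.392447
iter 4: u=1.316464  f(a)=+1.144e-08  f'(a)=-1.801e+00  a ← 18.392447 − (+1.144e-08/-1.801e+00) = 18.392447
iter 5: u=1.316464  f(a)=+1.421e-14  f'(a)=-1.801e+00  a ← 18.392447 − (+1.421e-14/-1.801e+00) = 18.392447
converged: |Δa| < 1e-12 after 5 iterations
sag = a·(cosh(S/(2a)) − 1) = 18.392447·(cosh(1.316464) − 1) = 18.376727
T_max/T_min = cosh(S/(2a)) = 1.999145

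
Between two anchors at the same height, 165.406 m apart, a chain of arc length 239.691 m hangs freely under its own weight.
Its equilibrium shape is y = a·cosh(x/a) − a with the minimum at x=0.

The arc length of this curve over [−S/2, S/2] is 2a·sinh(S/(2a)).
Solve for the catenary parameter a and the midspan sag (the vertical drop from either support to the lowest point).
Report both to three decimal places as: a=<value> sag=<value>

seed: a₀ = √(S³/(24(L−S))) = √(165.406³/(24·74.285)) = 50.381455
iter 1: u=1.641537  f(a)=+1.068e+01  f'(a)=-3.824e+00  a ← 50.381455 − (+1.068e+01/-3.824e+00) = 53.173171
iter 2: u=1.555352  f(a)=+9.516e-01  f'(a)=-3.170e+00  a ← 53.173171 − (+9.516e-01/-3.170e+00) = 53.473344
iter 3: u=1.546621  f(a)=+9.195e-03  f'(a)=-3.109e+00  a ← 53.473344 − (+9.195e-03/-3.109e+00) = 53.476302
iter 4: u=1.546536  f(a)=+8.768e-07  f'(a)=-3.108e+00  a ← 53.476302 − (+8.768e-07/-3.108e+00) = 53.476302
iter 5: u=1.546536  f(a)=+0.000e+00  f'(a)=-3.108e+00  a ← 53.476302 − (+0.000e+00/-3.108e+00) = 53.476302
converged: |Δa| < 1e-12 after 5 iterations
sag = a·(cosh(S/(2a)) − 1) = 53.476302·(cosh(1.546536) − 1) = 77.758826
T_max/T_min = cosh(S/(2a)) = 2.454080

a=53.476 sag=77.759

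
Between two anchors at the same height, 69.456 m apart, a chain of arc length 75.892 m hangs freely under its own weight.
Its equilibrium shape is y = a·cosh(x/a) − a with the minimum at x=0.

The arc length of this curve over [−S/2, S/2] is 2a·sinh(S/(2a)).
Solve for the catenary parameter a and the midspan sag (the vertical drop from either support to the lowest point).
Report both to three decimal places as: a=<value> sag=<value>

a=47.209 sag=13.360

seed: a₀ = √(S³/(24(L−S))) = √(69.456³/(24·6.436)) = 46.574802
iter 1: u=0.745639  f(a)=+1.813e-01  f'(a)=-2.920e-01  a ← 46.574802 − (+1.813e-01/-2.920e-01) = 47.195595
iter 2: u=0.735831  f(a)=+3.689e-03  f'(a)=-2.803e-01  a ← 47.195595 − (+3.689e-03/-2.803e-01) = 47.208755
iter 3: u=0.735626  f(a)=+1.597e-06  f'(a)=-2.800e-01  a ← 47.208755 − (+1.597e-06/-2.800e-01) = 47.208761
iter 4: u=0.735626  f(a)=+2.984e-13  f'(a)=-2.800e-01  a ← 47.208761 − (+2.984e-13/-2.800e-01) = 47.208761
converged: |Δa| < 1e-12 after 4 iterations
sag = a·(cosh(S/(2a)) − 1) = 47.208761·(cosh(0.735626) − 1) = 13.359928
T_max/T_min = cosh(S/(2a)) = 1.282997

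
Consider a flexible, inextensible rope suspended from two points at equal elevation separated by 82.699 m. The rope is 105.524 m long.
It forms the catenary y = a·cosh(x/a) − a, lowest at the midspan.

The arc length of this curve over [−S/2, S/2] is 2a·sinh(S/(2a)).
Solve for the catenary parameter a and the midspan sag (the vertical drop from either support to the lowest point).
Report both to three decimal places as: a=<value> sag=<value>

a=33.386 sag=29.052

seed: a₀ = √(S³/(24(L−S))) = √(82.699³/(24·22.825)) = 32.132119
iter 1: u=1.286859  f(a)=+1.966e+00  f'(a)=-1.670e+00  a ← 32.132119 − (+1.966e+00/-1.670e+00) = 33.309247
iter 2: u=1.241382  f(a)=+1.132e-01  f'(a)=-1.483e+00  a ← 33.309247 − (+1.132e-01/-1.483e+00) = 33.385585
iter 3: u=1.238544  f(a)=+4.261e-04  f'(a)=-1.472e+00  a ← 33.385585 − (+4.261e-04/-1.472e+00) = 33.385874
iter 4: u=1.238533  f(a)=+6.084e-09  f'(a)=-1.472e+00  a ← 33.385874 − (+6.084e-09/-1.472e+00) = 33.385874
iter 5: u=1.238533  f(a)=-1.421e-14  f'(a)=-1.472e+00  a ← 33.385874 − (-1.421e-14/-1.472e+00) = 33.385874
converged: |Δa| < 1e-12 after 5 iterations
sag = a·(cosh(S/(2a)) − 1) = 33.385874·(cosh(1.238533) − 1) = 29.051656
T_max/T_min = cosh(S/(2a)) = 1.870178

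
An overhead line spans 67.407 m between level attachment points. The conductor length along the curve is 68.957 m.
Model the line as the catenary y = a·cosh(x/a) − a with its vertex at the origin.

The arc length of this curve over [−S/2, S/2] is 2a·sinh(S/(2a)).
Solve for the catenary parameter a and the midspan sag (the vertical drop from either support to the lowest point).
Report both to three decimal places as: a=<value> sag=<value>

seed: a₀ = √(S³/(24(L−S))) = √(67.407³/(24·1.550)) = 90.737337
iter 1: u=0.371440  f(a)=+1.073e-02  f'(a)=-3.464e-02  a ← 90.737337 − (+1.073e-02/-3.464e-02) = 91.047044
iter 2: u=0.370177  f(a)=+5.517e-05  f'(a)=-3.428e-02  a ← 91.047044 − (+5.517e-05/-3.428e-02) = 91.048653
iter 3: u=0.370170  f(a)=+1.476e-09  f'(a)=-3.428e-02  a ← 91.048653 − (+1.476e-09/-3.428e-02) = 91.048653
iter 4: u=0.370170  f(a)=+1.421e-14  f'(a)=-3.428e-02  a ← 91.048653 − (+1.421e-14/-3.428e-02) = 91.048653
converged: |Δa| < 1e-12 after 4 iterations
sag = a·(cosh(S/(2a)) − 1) = 91.048653·(cosh(0.370170) − 1) = 6.309573
T_max/T_min = cosh(S/(2a)) = 1.069299

a=91.049 sag=6.310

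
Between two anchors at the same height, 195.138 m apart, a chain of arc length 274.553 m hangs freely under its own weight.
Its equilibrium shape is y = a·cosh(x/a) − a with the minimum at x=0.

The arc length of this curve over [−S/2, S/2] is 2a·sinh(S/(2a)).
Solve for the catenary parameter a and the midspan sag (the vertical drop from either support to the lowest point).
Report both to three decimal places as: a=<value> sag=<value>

a=65.942 sag=86.351

seed: a₀ = √(S³/(24(L−S))) = √(195.138³/(24·79.415)) = 62.438992
iter 1: u=1.562629  f(a)=+1.028e+01  f'(a)=-3.222e+00  a ← 62.438992 − (+1.028e+01/-3.222e+00) = 65.629675
iter 2: u=1.486660  f(a)=+8.405e-01  f'(a)=-2.714e+00  a ← 65.629675 − (+8.405e-01/-2.714e+00) = 65.939297
iter 3: u=1.479679  f(a)=+6.724e-03  f'(a)=-2.671e+00  a ← 65.939297 − (+6.724e-03/-2.671e+00) = 65.941815
iter 4: u=1.479623  f(a)=+4.380e-07  f'(a)=-2.671e+00  a ← 65.941815 − (+4.380e-07/-2.671e+00) = 65.941815
iter 5: u=1.479623  f(a)=+0.000e+00  f'(a)=-2.671e+00  a ← 65.941815 − (+0.000e+00/-2.671e+00) = 65.941815
converged: |Δa| < 1e-12 after 5 iterations
sag = a·(cosh(S/(2a)) − 1) = 65.941815·(cosh(1.479623) − 1) = 86.351193
T_max/T_min = cosh(S/(2a)) = 2.309506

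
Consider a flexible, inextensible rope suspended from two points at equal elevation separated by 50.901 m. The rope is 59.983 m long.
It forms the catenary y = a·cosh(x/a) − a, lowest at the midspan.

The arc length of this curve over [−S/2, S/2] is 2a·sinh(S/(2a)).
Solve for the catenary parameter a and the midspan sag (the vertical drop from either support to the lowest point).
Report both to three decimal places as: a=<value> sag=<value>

seed: a₀ = √(S³/(24(L−S))) = √(50.901³/(24·9.082)) = 24.597621
iter 1: u=1.034673  f(a)=+4.987e-01  f'(a)=-8.206e-01  a ← 24.597621 − (+4.987e-01/-8.206e-01) = 25.205376
iter 2: u=1.009725  f(a)=+1.908e-02  f'(a)=-7.589e-01  a ← 25.205376 − (+1.908e-02/-7.589e-01) = 25.230521
iter 3: u=1.008719  f(a)=+3.040e-05  f'(a)=-7.565e-01  a ← 25.230521 − (+3.040e-05/-7.565e-01) = 25.230561
iter 4: u=1.008717  f(a)=+7.739e-11  f'(a)=-7.565e-01  a ← 25.230561 − (+7.739e-11/-7.565e-01) = 25.230561
iter 5: u=1.008717  f(a)=+1.421e-14  f'(a)=-7.565e-01  a ← 25.230561 − (+1.421e-14/-7.565e-01) = 25.230561
converged: |Δa| < 1e-12 after 5 iterations
sag = a·(cosh(S/(2a)) − 1) = 25.230561·(cosh(1.008717) − 1) = 13.962184
T_max/T_min = cosh(S/(2a)) = 1.553384

a=25.231 sag=13.962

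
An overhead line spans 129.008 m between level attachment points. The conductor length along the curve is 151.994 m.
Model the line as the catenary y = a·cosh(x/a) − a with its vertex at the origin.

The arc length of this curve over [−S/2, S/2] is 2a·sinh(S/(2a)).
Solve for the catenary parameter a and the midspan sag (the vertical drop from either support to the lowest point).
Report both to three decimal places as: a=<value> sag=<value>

seed: a₀ = √(S³/(24(L−S))) = √(129.008³/(24·22.986)) = 62.386072
iter 1: u=1.033949  f(a)=+1.260e+00  f'(a)=-8.187e-01  a ← 62.386072 − (+1.260e+00/-8.187e-01) = 63.925511
iter 2: u=1.009049  f(a)=+4.816e-02  f'(a)=-7.573e-01  a ← 63.925511 − (+4.816e-02/-7.573e-01) = 63.989110
iter 3: u=1.008047  f(a)=+7.651e-05  f'(a)=-7.548e-01  a ← 63.989110 − (+7.651e-05/-7.548e-01) = 63.989211
iter 4: u=1.008045  f(a)=+1.938e-10  f'(a)=-7.548e-01  a ← 63.989211 − (+1.938e-10/-7.548e-01) = 63.989211
iter 5: u=1.008045  f(a)=+2.842e-14  f'(a)=-7.548e-01  a ← 63.989211 − (+2.842e-14/-7.548e-01) = 63.989211
converged: |Δa| < 1e-12 after 5 iterations
sag = a·(cosh(S/(2a)) − 1) = 63.989211·(cosh(1.008045) − 1) = 35.359484
T_max/T_min = cosh(S/(2a)) = 1.552585

a=63.989 sag=35.359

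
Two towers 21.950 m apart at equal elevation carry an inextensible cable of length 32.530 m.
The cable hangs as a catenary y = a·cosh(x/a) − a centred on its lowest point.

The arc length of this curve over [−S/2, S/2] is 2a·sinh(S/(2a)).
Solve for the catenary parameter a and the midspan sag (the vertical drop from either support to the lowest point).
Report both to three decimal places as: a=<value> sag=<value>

seed: a₀ = √(S³/(24(L−S))) = √(21.950³/(24·10.580)) = 6.453619
iter 1: u=1.700596  f(a)=+1.640e+00  f'(a)=-4.330e+00  a ← 6.453619 − (+1.640e+00/-4.330e+00) = 6.832240
iter 2: u=1.606354  f(a)=+1.554e-01  f'(a)=-3.545e+00  a ← 6.832240 − (+1.554e-01/-3.545e+00) = 6.876062
iter 3: u=1.596117  f(a)=+1.717e-03  f'(a)=-3.467e+00  a ← 6.876062 − (+1.717e-03/-3.467e+00) = 6.876558
iter 4: u=1.596002  f(a)=+2.150e-07  f'(a)=-3.466e+00  a ← 6.876558 − (+2.150e-07/-3.466e+00) = 6.876558
iter 5: u=1.596002  f(a)=+7.105e-15  f'(a)=-3.466e+00  a ← 6.876558 − (+7.105e-15/-3.466e+00) = 6.876558
converged: |Δa| < 1e-12 after 5 iterations
sag = a·(cosh(S/(2a)) − 1) = 6.876558·(cosh(1.596002) − 1) = 10.782357
T_max/T_min = cosh(S/(2a)) = 2.567988

a=6.877 sag=10.782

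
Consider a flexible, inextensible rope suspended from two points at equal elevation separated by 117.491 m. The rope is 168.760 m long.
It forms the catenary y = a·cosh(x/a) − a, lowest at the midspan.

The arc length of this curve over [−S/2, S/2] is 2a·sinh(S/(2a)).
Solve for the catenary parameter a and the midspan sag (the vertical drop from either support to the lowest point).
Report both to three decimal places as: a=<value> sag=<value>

a=38.478 sag=54.261

seed: a₀ = √(S³/(24(L−S))) = √(117.491³/(24·51.269)) = 36.305620
iter 1: u=1.618083  f(a)=+7.146e+00  f'(a)=-3.636e+00  a ← 36.305620 − (+7.146e+00/-3.636e+00) = 38.270657
iter 2: u=1.535001  f(a)=+6.211e-01  f'(a)=-3.029e+00  a ← 38.270657 − (+6.211e-01/-3.029e+00) = 38.475704
iter 3: u=1.526821  f(a)=+5.681e-03  f'(a)=-2.974e+00  a ← 38.475704 − (+5.681e-03/-2.974e+00) = 38.477614
iter 4: u=1.526745  f(a)=+4.848e-07  f'(a)=-2.974e+00  a ← 38.477614 − (+4.848e-07/-2.974e+00) = 38.477614
iter 5: u=1.526745  f(a)=+0.000e+00  f'(a)=-2.974e+00  a ← 38.477614 − (+0.000e+00/-2.974e+00) = 38.477614
converged: |Δa| < 1e-12 after 5 iterations
sag = a·(cosh(S/(2a)) − 1) = 38.477614·(cosh(1.526745) − 1) = 54.261327
T_max/T_min = cosh(S/(2a)) = 2.410205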